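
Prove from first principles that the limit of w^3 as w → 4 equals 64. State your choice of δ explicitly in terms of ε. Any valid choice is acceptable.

Let ε > 0. We seek δ > 0 with 0 < |w − 4| < δ ⇒ |w^3 − 64| < ε.
Factor: w^3 − 64 = (w − 4)(w^2 + 4w + 16), so |w^3 − 64| = |w − 4|·|w^2 + 4w + 16|.
Impose δ ≤ 1 so that |w| < 5; then |w^2 + 4w + 16| ≤ 61.
Hence |w^3 − 64| ≤ 61|w − 4|, which is < ε once |w − 4| < ε/61.
Take δ = min(1, ε/61). If 0 < |w − 4| < δ then both bounds hold and |w^3 − 64| ≤ 61|w − 4| < 61·(ε/61) = ε.

δ = min(1, ε/61)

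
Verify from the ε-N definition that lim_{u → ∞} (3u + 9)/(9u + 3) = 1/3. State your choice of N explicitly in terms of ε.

Let ε > 0 be given. We seek N > 0 such that u > N implies |(3u + 9)/(9u + 3) − (1/3)| < ε.
(3u + 9)/(9u + 3) − (1/3) = (9(3u + 9) − 3(9u + 3)) / (9(9u + 3)) = 72/(9(9u + 3)).
For u > 0 we have 9u + 3 > 9u, so |(3u + 9)/(9u + 3) − (1/3)| = 72/(9(9u + 3)) < 72/(9·9u) = (8/9)/u.
Thus |(3u + 9)/(9u + 3) − (1/3)| < ε whenever u > (8/9)/ε.
Take N = (8/9)/ε. If u > N then |(3u + 9)/(9u + 3) − (1/3)| < (8/9)/u < ε.

N = (8/9)/ε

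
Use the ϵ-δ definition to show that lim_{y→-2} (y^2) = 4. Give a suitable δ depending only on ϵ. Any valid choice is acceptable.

Fix ϵ > 0. We seek δ > 0 with 0 < |y + 2| < δ ⇒ |y^2 − 4| < ϵ.
Factor: y^2 − 4 = (y + 2)(y - 2), so |y^2 − 4| = |y + 2|·|y - 2|.
Impose δ ≤ 1 so that |y| < 3; then |y - 2| ≤ 5.
Hence |y^2 − 4| ≤ 5|y + 2|, which is < ϵ once |y + 2| < ϵ/5.
Take δ = min(1, ϵ/5). If 0 < |y + 2| < δ then both bounds hold and |y^2 − 4| ≤ 5|y + 2| < 5·(ϵ/5) = ϵ.

δ = min(1, ϵ/5)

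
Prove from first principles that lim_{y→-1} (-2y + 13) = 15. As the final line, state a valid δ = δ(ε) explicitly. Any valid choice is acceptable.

Suppose ε > 0. We need δ > 0 so that 0 < |y + 1| < δ implies |(-2y + 13) − 15| < ε.
Since (-2y + 13) − 15 = -2(y + 1), we have |(-2y + 13) − 15| = 2|y + 1|.
So 2|y + 1| < ε exactly when |y + 1| < ε/2.
Take δ = ε/2. If 0 < |y + 1| < δ then |(-2y + 13) − 15| = 2|y + 1| < 2·(ε/2) = ε.

δ = ε/2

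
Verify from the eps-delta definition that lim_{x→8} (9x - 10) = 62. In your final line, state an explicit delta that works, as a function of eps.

delta = eps/9

Let eps > 0. We need delta > 0 so that 0 < |x − 8| < delta implies |(9x - 10) − 62| < eps.
Since (9x - 10) − 62 = 9(x − 8), we have |(9x - 10) − 62| = 9|x − 8|.
So 9|x − 8| < eps exactly when |x − 8| < eps/9.
Choosing delta = eps/9 gives |(9x - 10) − 62| = 9|x − 8| < eps whenever |x − 8| < delta.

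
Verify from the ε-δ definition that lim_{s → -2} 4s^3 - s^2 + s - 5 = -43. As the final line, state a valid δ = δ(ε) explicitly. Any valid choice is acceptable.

δ = min(2, ε/119)

Suppose ε > 0. We want δ > 0 such that 0 < |s + 2| < δ implies |(4s^3 - s^2 + s - 5) + 43| < ε.
(4s^3 - s^2 + s - 5) + 43 = 4s^3 - s^2 + s + 38 = (s + 2)(4s^2 - 9s + 19).
So |(4s^3 - s^2 + s - 5) + 43| = |s + 2|·|4s^2 - 9s + 19|.
Require δ ≤ 2. Then |s + 2| < 2 gives |s| < 4, and by the triangle inequality |4s^2 - 9s + 19| ≤ 4·4^2 + 9·4 + 19 = 119.
Hence |(4s^3 - s^2 + s - 5) + 43| ≤ 119|s + 2| < ε provided |s + 2| < ε/119.
Take δ = min(2, ε/119). Then 0 < |s + 2| < δ gives both |s + 2| < 2 and |s + 2| < ε/119, so |(4s^3 - s^2 + s - 5) + 43| < ε.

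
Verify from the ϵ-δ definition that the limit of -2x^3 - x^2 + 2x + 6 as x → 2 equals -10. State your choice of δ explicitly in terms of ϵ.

δ = min(2, ϵ/60)

Let ϵ > 0 be given. We want δ > 0 such that 0 < |x − 2| < δ implies |(-2x^3 - x^2 + 2x + 6) + 10| < ϵ.
(-2x^3 - x^2 + 2x + 6) + 10 = -2x^3 - x^2 + 2x + 16 = (x − 2)(-2x^2 - 5x - 8).
So |(-2x^3 - x^2 + 2x + 6) + 10| = |x − 2|·|-2x^2 - 5x - 8|.
Assume first that |x − 2| < 2, so |x| < 4. Then |-2x^2 - 5x - 8| ≤ 2·4^2 + 5·4 + 8 = 60.
Hence |(-2x^3 - x^2 + 2x + 6) + 10| ≤ 60|x − 2| < ϵ provided |x − 2| < ϵ/60.
Choosing δ = min(2, ϵ/60) ensures both conditions, hence |(-2x^3 - x^2 + 2x + 6) + 10| < ϵ.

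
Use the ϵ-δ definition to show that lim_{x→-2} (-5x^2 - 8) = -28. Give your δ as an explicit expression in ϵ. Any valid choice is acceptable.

Let ϵ > 0. We want δ > 0 such that 0 < |x + 2| < δ implies |(-5x^2 - 8) + 28| < ϵ.
(-5x^2 - 8) + 28 = -5x^2 + 20 = (x + 2)(-5x + 10).
So |(-5x^2 - 8) + 28| = |x + 2|·|-5x + 10|.
Require δ ≤ 1. Then |x + 2| < 1 gives |x| < 3, and by the triangle inequality |-5x + 10| ≤ 5·3 + 10 = 25.
Hence |(-5x^2 - 8) + 28| ≤ 25|x + 2| < ϵ provided |x + 2| < ϵ/25.
Take δ = min(1, ϵ/25). Then 0 < |x + 2| < δ gives both |x + 2| < 1 and |x + 2| < ϵ/25, so |(-5x^2 - 8) + 28| < ϵ.

δ = min(1, ϵ/25)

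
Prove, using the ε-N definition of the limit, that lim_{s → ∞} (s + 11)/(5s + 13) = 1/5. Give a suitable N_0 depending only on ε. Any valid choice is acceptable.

Let ε > 0 be given. We seek N_0 > 0 such that s > N_0 implies |(s + 11)/(5s + 13) − (1/5)| < ε.
(s + 11)/(5s + 13) − (1/5) = (5(s + 11) − (5s + 13)) / (5(5s + 13)) = 42/(5(5s + 13)).
For s > 0 we have 5s + 13 > 5s, so |(s + 11)/(5s + 13) − (1/5)| = 42/(5(5s + 13)) < 42/(5·5s) = (42/25)/s.
Thus |(s + 11)/(5s + 13) − (1/5)| < ε whenever s > (42/25)/ε.
Take N_0 = (42/25)/ε. If s > N_0 then |(s + 11)/(5s + 13) − (1/5)| < (42/25)/s < ε.

N_0 = (42/25)/ε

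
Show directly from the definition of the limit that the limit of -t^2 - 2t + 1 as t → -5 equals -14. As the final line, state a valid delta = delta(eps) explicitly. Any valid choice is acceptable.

Fix eps > 0. We want delta > 0 such that 0 < |t + 5| < delta implies |(-t^2 - 2t + 1) + 14| < eps.
(-t^2 - 2t + 1) + 14 = -t^2 - 2t + 15 = (t + 5)(-t + 3).
So |(-t^2 - 2t + 1) + 14| = |t + 5|·|-t + 3|.
Assume first that |t + 5| < 1, so |t| < 6. Then |-t + 3| ≤ 6 + 3 = 9.
Hence |(-t^2 - 2t + 1) + 14| ≤ 9|t + 5| < eps provided |t + 5| < eps/9.
Choosing delta = min(1, eps/9) ensures both conditions, hence |(-t^2 - 2t + 1) + 14| < eps.

delta = min(1, eps/9)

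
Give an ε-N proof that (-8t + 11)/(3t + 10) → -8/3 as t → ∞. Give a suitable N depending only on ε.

N = (113/9)/ε

Let ε > 0. We seek N > 0 such that t > N implies |(-8t + 11)/(3t + 10) + 8/3| < ε.
(-8t + 11)/(3t + 10) + 8/3 = (3(-8t + 11) − (-8)(3t + 10)) / (3(3t + 10)) = 113/(3(3t + 10)).
For t > 0 we have 3t + 10 > 3t, so |(-8t + 11)/(3t + 10) + 8/3| = 113/(3(3t + 10)) < 113/(3·3t) = (113/9)/t.
Thus |(-8t + 11)/(3t + 10) + 8/3| < ε whenever t > (113/9)/ε.
Take N = (113/9)/ε. If t > N then |(-8t + 11)/(3t + 10) + 8/3| < (113/9)/t < ε.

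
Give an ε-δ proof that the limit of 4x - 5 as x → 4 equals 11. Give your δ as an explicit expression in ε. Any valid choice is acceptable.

δ = ε/4

Suppose ε > 0. We need δ > 0 so that 0 < |x − 4| < δ implies |(4x - 5) − 11| < ε.
Since (4x - 5) − 11 = 4(x − 4), we have |(4x - 5) − 11| = 4|x − 4|.
Thus it suffices that |x − 4| < ε/4.
Choosing δ = ε/4 gives |(4x - 5) − 11| = 4|x − 4| < ε whenever |x − 4| < δ.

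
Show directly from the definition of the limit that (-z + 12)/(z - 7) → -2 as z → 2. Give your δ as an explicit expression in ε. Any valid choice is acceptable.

Let ε > 0. We want δ > 0 with 0 < |z − 2| < δ ⇒ |(-z + 12)/(z - 7) + 2| < ε.
Combining over a common denominator, (-z + 12)/(z - 7) + 2 = [(-z + 12)·(-5) − 10·(z - 7)] / [(-5)·(z - 7)] = -5(z − 2) / ((-5)(z - 7)).
So |(-z + 12)/(z - 7) + 2| = 5|z − 2| / (5·|z − 7|).
Require δ ≤ 5/2, so |z − 7| ≥ |-5| − |z − 2| > 5 − 5/2 = 5/2.
Hence |(-z + 12)/(z - 7) + 2| < 5|z − 2|/(5·(5/2)) = (2/5)|z − 2|, which is < ε once |z − 2| < (5/2)ε.
Take δ = min(5/2, (5/2)ε). Then 0 < |z − 2| < δ forces both bounds, so |(-z + 12)/(z - 7) + 2| < ε.

δ = min(5/2, (5/2)ε)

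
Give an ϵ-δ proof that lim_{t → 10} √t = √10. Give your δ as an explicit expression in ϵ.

Fix ϵ > 0. We want δ > 0 such that 0 < |t − 10| < δ implies |√t − √10| < ϵ.
Multiplying by the conjugate, |√t − √10| = |t − 10|/(√t + √10).
Restrict δ ≤ 10 so that |t − 10| < 10 forces t > 0, and then √t + √10 > √10.
Hence |√t − √10| < |t − 10|/√10, which is < ϵ once |t − 10| < √10·ϵ.
Take δ = min(10, √10·ϵ). If 0 < |t − 10| < δ then t > 0 and |√t − √10| < |t − 10|/√10 < ϵ.

δ = min(10, √10·ϵ)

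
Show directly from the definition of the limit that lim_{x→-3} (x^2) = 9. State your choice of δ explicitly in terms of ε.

Fix ε > 0. We seek δ > 0 with 0 < |x + 3| < δ ⇒ |x^2 − 9| < ε.
Factor: x^2 − 9 = (x + 3)(x - 3), so |x^2 − 9| = |x + 3|·|x - 3|.
Impose δ ≤ 1 so that |x| < 4; then |x - 3| ≤ 7.
Hence |x^2 − 9| ≤ 7|x + 3|, which is < ε once |x + 3| < ε/7.
Take δ = min(1, ε/7). If 0 < |x + 3| < δ then both bounds hold and |x^2 − 9| ≤ 7|x + 3| < 7·(ε/7) = ε.

δ = min(1, ε/7)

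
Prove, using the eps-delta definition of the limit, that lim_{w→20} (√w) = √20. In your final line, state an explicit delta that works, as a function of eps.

delta = min(20, √20·eps)

Let eps > 0. We want delta > 0 such that 0 < |w − 20| < delta implies |√w − √20| < eps.
Multiplying by the conjugate, |√w − √20| = |w − 20|/(√w + √20).
Restrict delta ≤ 20 so that |w − 20| < 20 forces w > 0, and then √w + √20 > √20.
Hence |√w − √20| < |w − 20|/√20, which is < eps once |w − 20| < √20·eps.
Take delta = min(20, √20·eps). If 0 < |w − 20| < delta then w > 0 and |√w − √20| < |w − 20|/√20 < eps.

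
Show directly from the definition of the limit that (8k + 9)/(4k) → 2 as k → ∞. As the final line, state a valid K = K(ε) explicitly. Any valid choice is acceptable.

K = (9/4)/ε

Let ε > 0 be given. For k ≥ 1, |(8k + 9)/(4k) − 2| = |36|/(4(4k)) = 36/(4(4k)).
Since 4k ≥ 4k for k ≥ 1, this is ≤ 36/(4·4k) = (9/4)/k.
So |(8k + 9)/(4k) − 2| < ε whenever k > (9/4)/ε.
Take K = (9/4)/ε. If k > K then |(8k + 9)/(4k) − 2| ≤ (9/4)/k < ε.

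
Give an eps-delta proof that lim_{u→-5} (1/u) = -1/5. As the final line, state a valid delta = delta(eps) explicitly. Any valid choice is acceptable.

Suppose eps > 0. We seek delta > 0 such that 0 < |u + 5| < delta implies |1/u + 1/5| < eps.
|1/u + 1/5| = |-5 − u|/(5·|u|) = |u + 5|/(5|u|).
Restrict delta ≤ 5/2. Then |u + 5| < 5/2 gives |u| > 5/2, so 5|u| > 25/2.
Then |1/u + 1/5| < |u + 5|/(25/2), which is < eps when |u + 5| < (25/2)eps.
Take delta = min(5/2, (25/2)eps). Then 0 < |u + 5| < delta gives both |u + 5| < 5/2 and |u + 5| < (25/2)eps, so |1/u + 1/5| < eps.

delta = min(5/2, (25/2)eps)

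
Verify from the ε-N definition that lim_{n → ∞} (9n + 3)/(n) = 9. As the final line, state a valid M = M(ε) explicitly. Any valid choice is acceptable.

Suppose ε > 0. For n ≥ 1, |(9n + 3)/(n) − 9| = |3|/((n)) = 3/((n)).
Since n ≥ n for n ≥ 1, this is ≤ 3/(n) = 3/n.
So |(9n + 3)/(n) − 9| < ε whenever n > 3/ε.
Take M = 3/ε. If n > M then |(9n + 3)/(n) − 9| ≤ 3/n < ε.

M = 3/ε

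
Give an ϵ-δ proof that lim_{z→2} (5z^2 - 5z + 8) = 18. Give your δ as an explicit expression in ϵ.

Let ϵ > 0 be given. We want δ > 0 such that 0 < |z − 2| < δ implies |(5z^2 - 5z + 8) − 18| < ϵ.
(5z^2 - 5z + 8) − 18 = 5z^2 - 5z - 10 = (z − 2)(5z + 5).
So |(5z^2 - 5z + 8) − 18| = |z − 2|·|5z + 5|.
Require δ ≤ 1. Then |z − 2| < 1 gives |z| < 3, and by the triangle inequality |5z + 5| ≤ 5·3 + 5 = 20.
Hence |(5z^2 - 5z + 8) − 18| ≤ 20|z − 2| < ϵ provided |z − 2| < ϵ/20.
Take δ = min(1, ϵ/20). Then 0 < |z − 2| < δ gives both |z − 2| < 1 and |z − 2| < ϵ/20, so |(5z^2 - 5z + 8) − 18| < ϵ.

δ = min(1, ϵ/20)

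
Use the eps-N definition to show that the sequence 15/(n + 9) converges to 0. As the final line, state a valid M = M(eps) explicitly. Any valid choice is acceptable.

M = 15/eps

Let eps > 0. For n ≥ 1, |15/(n + 9) − 0| = 15/(n + 9) ≤ 15/n.
We need 15/n < eps, i.e. n > 15/eps.
Take M = 15/eps. If n > M then |15/(n + 9)| ≤ 15/n < eps.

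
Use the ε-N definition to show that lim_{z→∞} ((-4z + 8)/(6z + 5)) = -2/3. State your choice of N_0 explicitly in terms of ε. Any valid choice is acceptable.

N_0 = (17/9)/ε

Fix ε > 0. We seek N_0 > 0 such that z > N_0 implies |(-4z + 8)/(6z + 5) + 2/3| < ε.
(-4z + 8)/(6z + 5) + 2/3 = (6(-4z + 8) − (-4)(6z + 5)) / (6(6z + 5)) = 68/(6(6z + 5)).
For z > 0 we have 6z + 5 > 6z, so |(-4z + 8)/(6z + 5) + 2/3| = 68/(6(6z + 5)) < 68/(6·6z) = (17/9)/z.
Thus |(-4z + 8)/(6z + 5) + 2/3| < ε whenever z > (17/9)/ε.
Take N_0 = (17/9)/ε. If z > N_0 then |(-4z + 8)/(6z + 5) + 2/3| < (17/9)/z < ε.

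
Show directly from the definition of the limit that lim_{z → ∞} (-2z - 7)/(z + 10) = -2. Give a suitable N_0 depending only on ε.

Suppose ε > 0. We seek N_0 > 0 such that z > N_0 implies |(-2z - 7)/(z + 10) + 2| < ε.
(-2z - 7)/(z + 10) + 2 = ((-2z - 7) − (-2)(z + 10)) / ((z + 10)) = 13/((z + 10)).
For z > 0 we have z + 10 > z, so |(-2z - 7)/(z + 10) + 2| = 13/((z + 10)) < 13/(z) = 13/z.
Thus |(-2z - 7)/(z + 10) + 2| < ε whenever z > 13/ε.
Take N_0 = 13/ε. If z > N_0 then |(-2z - 7)/(z + 10) + 2| < 13/z < ε.

N_0 = 13/ε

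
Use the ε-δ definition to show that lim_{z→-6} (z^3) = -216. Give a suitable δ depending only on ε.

Fix ε > 0. We seek δ > 0 with 0 < |z + 6| < δ ⇒ |z^3 + 216| < ε.
Factor: z^3 + 216 = (z + 6)(z^2 - 6z + 36), so |z^3 + 216| = |z + 6|·|z^2 - 6z + 36|.
Restrict δ ≤ 1. Then |z + 6| < 1 gives |z| < 7, so by the triangle inequality |z^2 - 6z + 36| ≤ 7^2 + 6·7 + 36 = 127.
Hence |z^3 + 216| ≤ 127|z + 6|, which is < ε once |z + 6| < ε/127.
Take δ = min(1, ε/127). If 0 < |z + 6| < δ then both bounds hold and |z^3 + 216| ≤ 127|z + 6| < 127·(ε/127) = ε.

δ = min(1, ε/127)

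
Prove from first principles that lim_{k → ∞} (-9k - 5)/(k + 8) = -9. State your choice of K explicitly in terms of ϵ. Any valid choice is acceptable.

K = 67/ϵ

Let ϵ > 0. For k ≥ 1, |(-9k - 5)/(k + 8) + 9| = |67|/((k + 8)) = 67/((k + 8)).
Since k + 8 ≥ k for k ≥ 1, this is ≤ 67/(k) = 67/k.
So |(-9k - 5)/(k + 8) + 9| < ϵ whenever k > 67/ϵ.
Take K = 67/ϵ. If k > K then |(-9k - 5)/(k + 8) + 9| ≤ 67/k < ϵ.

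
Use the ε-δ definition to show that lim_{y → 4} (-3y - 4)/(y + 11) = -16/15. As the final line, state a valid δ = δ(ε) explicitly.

Let ε > 0. We want δ > 0 with 0 < |y − 4| < δ ⇒ |(-3y - 4)/(y + 11) + 16/15| < ε.
Combining over a common denominator, (-3y - 4)/(y + 11) + 16/15 = [(-3y - 4)·15 − (-16)·(y + 11)] / [15·(y + 11)] = -29(y − 4) / (15(y + 11)).
So |(-3y - 4)/(y + 11) + 16/15| = 29|y − 4| / (15·|y + 11|).
Require δ ≤ 15/2, so |y + 11| ≥ |15| − |y − 4| > 15 − 15/2 = 15/2.
Hence |(-3y - 4)/(y + 11) + 16/15| < 29|y − 4|/(15·(15/2)) = (58/225)|y − 4|, which is < ε once |y − 4| < (225/58)ε.
Take δ = min(15/2, (225/58)ε). Then 0 < |y − 4| < δ forces both bounds, so |(-3y - 4)/(y + 11) + 16/15| < ε.

δ = min(15/2, (225/58)ε)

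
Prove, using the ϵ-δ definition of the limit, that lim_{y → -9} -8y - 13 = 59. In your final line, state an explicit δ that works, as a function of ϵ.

δ = ϵ/8

Let ϵ > 0 be given. We need δ > 0 so that 0 < |y + 9| < δ implies |(-8y - 13) − 59| < ϵ.
Since (-8y - 13) − 59 = -8(y + 9), we have |(-8y - 13) − 59| = 8|y + 9|.
So 8|y + 9| < ϵ exactly when |y + 9| < ϵ/8.
Choosing δ = ϵ/8 gives |(-8y - 13) − 59| = 8|y + 9| < ϵ whenever |y + 9| < δ.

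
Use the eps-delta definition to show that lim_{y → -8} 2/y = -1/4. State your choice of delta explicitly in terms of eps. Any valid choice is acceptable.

Suppose eps > 0. We seek delta > 0 such that 0 < |y + 8| < delta implies |2/y + 1/4| < eps.
|2/y + 1/4| = 2·|-8 − y|/(8·|y|) = 2|y + 8|/(8|y|).
Require delta ≤ 4 so that |y| > 8 − 4 = 4, hence 8|y| > 32.
Then |2/y + 1/4| < 2|y + 8|/32, which is < eps when |y + 8| < 16eps.
Take delta = min(4, 16eps). Then 0 < |y + 8| < delta gives both |y + 8| < 4 and |y + 8| < 16eps, so |2/y + 1/4| < eps.

delta = min(4, 16eps)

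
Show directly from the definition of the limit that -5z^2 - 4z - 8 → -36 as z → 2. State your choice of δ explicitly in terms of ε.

δ = min(1, ε/29)

Suppose ε > 0. We want δ > 0 such that 0 < |z − 2| < δ implies |(-5z^2 - 4z - 8) + 36| < ε.
(-5z^2 - 4z - 8) + 36 = -5z^2 - 4z + 28 = (z − 2)(-5z - 14).
So |(-5z^2 - 4z - 8) + 36| = |z − 2|·|-5z - 14|.
Assume first that |z − 2| < 1, so |z| < 3. Then |-5z - 14| ≤ 5·3 + 14 = 29.
Hence |(-5z^2 - 4z - 8) + 36| ≤ 29|z − 2| < ε provided |z − 2| < ε/29.
Take δ = min(1, ε/29). Then 0 < |z − 2| < δ gives both |z − 2| < 1 and |z − 2| < ε/29, so |(-5z^2 - 4z - 8) + 36| < ε.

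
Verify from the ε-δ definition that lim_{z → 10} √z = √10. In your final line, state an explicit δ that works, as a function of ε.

δ = min(10, √10·ε)

Suppose ε > 0. We want δ > 0 such that 0 < |z − 10| < δ implies |√z − √10| < ε.
Multiplying by the conjugate, |√z − √10| = |z − 10|/(√z + √10).
Restrict δ ≤ 10 so that |z − 10| < 10 forces z > 0, and then √z + √10 > √10.
Hence |√z − √10| < |z − 10|/√10, which is < ε once |z − 10| < √10·ε.
Take δ = min(10, √10·ε). If 0 < |z − 10| < δ then z > 0 and |√z − √10| < |z − 10|/√10 < ε.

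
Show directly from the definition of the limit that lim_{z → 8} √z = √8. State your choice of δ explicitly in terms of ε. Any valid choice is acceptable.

δ = min(8, √8·ε)

Suppose ε > 0. We want δ > 0 such that 0 < |z − 8| < δ implies |√z − √8| < ε.
Rationalise: √z − √8 = (z − 8)/(√z + √8), so |√z − √8| = |z − 8|/(√z + √8).
Restrict δ ≤ 8 so that |z − 8| < 8 forces z > 0, and then √z + √8 > √8.
Hence |√z − √8| < |z − 8|/√8, which is < ε once |z − 8| < √8·ε.
Take δ = min(8, √8·ε). If 0 < |z − 8| < δ then z > 0 and |√z − √8| < |z − 8|/√8 < ε.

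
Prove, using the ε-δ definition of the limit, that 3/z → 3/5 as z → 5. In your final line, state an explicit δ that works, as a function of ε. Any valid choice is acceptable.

δ = min(5/2, (25/6)ε)

Let ε > 0 be given. We seek δ > 0 such that 0 < |z − 5| < δ implies |3/z − (3/5)| < ε.
|3/z − (3/5)| = 3·|5 − z|/(5·|z|) = 3|z − 5|/(5|z|).
Restrict δ ≤ 5/2. Then |z − 5| < 5/2 gives |z| > 5/2, so 5|z| > 25/2.
Then |3/z − (3/5)| < 3|z − 5|/(25/2), which is < ε when |z − 5| < (25/6)ε.
Take δ = min(5/2, (25/6)ε). Then 0 < |z − 5| < δ gives both |z − 5| < 5/2 and |z − 5| < (25/6)ε, so |3/z − (3/5)| < ε.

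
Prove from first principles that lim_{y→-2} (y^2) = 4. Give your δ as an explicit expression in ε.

Fix ε > 0. We seek δ > 0 with 0 < |y + 2| < δ ⇒ |y^2 − 4| < ε.
Factor: y^2 − 4 = (y + 2)(y - 2), so |y^2 − 4| = |y + 2|·|y - 2|.
Impose δ ≤ 1 so that |y| < 3; then |y - 2| ≤ 5.
Hence |y^2 − 4| ≤ 5|y + 2|, which is < ε once |y + 2| < ε/5.
Take δ = min(1, ε/5). If 0 < |y + 2| < δ then both bounds hold and |y^2 − 4| ≤ 5|y + 2| < 5·(ε/5) = ε.

δ = min(1, ε/5)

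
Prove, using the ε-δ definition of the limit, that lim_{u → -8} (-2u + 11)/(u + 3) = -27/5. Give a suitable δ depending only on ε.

δ = min(5/2, (25/34)ε)

Let ε > 0. We want δ > 0 with 0 < |u + 8| < δ ⇒ |(-2u + 11)/(u + 3) + 27/5| < ε.
Combining over a common denominator, (-2u + 11)/(u + 3) + 27/5 = [(-2u + 11)·(-5) − 27·(u + 3)] / [(-5)·(u + 3)] = -17(u + 8) / ((-5)(u + 3)).
So |(-2u + 11)/(u + 3) + 27/5| = 17|u + 8| / (5·|u + 3|).
Require δ ≤ 5/2, so |u + 3| ≥ |-5| − |u + 8| > 5 − 5/2 = 5/2.
Hence |(-2u + 11)/(u + 3) + 27/5| < 17|u + 8|/(5·(5/2)) = (34/25)|u + 8|, which is < ε once |u + 8| < (25/34)ε.
Take δ = min(5/2, (25/34)ε). Then 0 < |u + 8| < δ forces both bounds, so |(-2u + 11)/(u + 3) + 27/5| < ε.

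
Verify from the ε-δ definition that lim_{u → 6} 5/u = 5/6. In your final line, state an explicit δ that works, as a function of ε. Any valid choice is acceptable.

Fix ε > 0. We seek δ > 0 such that 0 < |u − 6| < δ implies |5/u − (5/6)| < ε.
|5/u − (5/6)| = 5·|6 − u|/(6·|u|) = 5|u − 6|/(6|u|).
Require δ ≤ 3 so that |u| > 6 − 3 = 3, hence 6|u| > 18.
Then |5/u − (5/6)| < 5|u − 6|/18, which is < ε when |u − 6| < (18/5)ε.
Take δ = min(3, (18/5)ε). Then 0 < |u − 6| < δ gives both |u − 6| < 3 and |u − 6| < (18/5)ε, so |5/u − (5/6)| < ε.

δ = min(3, (18/5)ε)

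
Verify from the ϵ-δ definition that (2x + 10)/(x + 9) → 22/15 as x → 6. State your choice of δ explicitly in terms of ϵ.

δ = min(15/2, (225/16)ϵ)

Suppose ϵ > 0. We want δ > 0 with 0 < |x − 6| < δ ⇒ |(2x + 10)/(x + 9) − (22/15)| < ϵ.
Combining over a common denominator, (2x + 10)/(x + 9) − (22/15) = [(2x + 10)·15 − 22·(x + 9)] / [15·(x + 9)] = 8(x − 6) / (15(x + 9)).
So |(2x + 10)/(x + 9) − (22/15)| = 8|x − 6| / (15·|x + 9|).
Require δ ≤ 15/2, so |x + 9| ≥ |15| − |x − 6| > 15 − 15/2 = 15/2.
Hence |(2x + 10)/(x + 9) − (22/15)| < 8|x − 6|/(15·(15/2)) = (16/225)|x − 6|, which is < ϵ once |x − 6| < (225/16)ϵ.
Take δ = min(15/2, (225/16)ϵ). Then 0 < |x − 6| < δ forces both bounds, so |(2x + 10)/(x + 9) − (22/15)| < ϵ.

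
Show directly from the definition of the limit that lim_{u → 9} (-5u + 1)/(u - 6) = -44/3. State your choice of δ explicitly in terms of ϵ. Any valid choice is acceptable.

δ = min(3/2, (9/58)ϵ)

Fix ϵ > 0. We want δ > 0 with 0 < |u − 9| < δ ⇒ |(-5u + 1)/(u - 6) + 44/3| < ϵ.
Combining over a common denominator, (-5u + 1)/(u - 6) + 44/3 = [(-5u + 1)·3 − (-44)·(u - 6)] / [3·(u - 6)] = 29(u − 9) / (3(u - 6)).
So |(-5u + 1)/(u - 6) + 44/3| = 29|u − 9| / (3·|u − 6|).
Restrict δ ≤ 3/2. Then |u − 9| < 3/2 gives |u − 6| = |(u − 9) + 3| ≥ 3 − 3/2 = 3/2.
Hence |(-5u + 1)/(u - 6) + 44/3| < 29|u − 9|/(3·(3/2)) = (58/9)|u − 9|, which is < ϵ once |u − 9| < (9/58)ϵ.
Take δ = min(3/2, (9/58)ϵ). Then 0 < |u − 9| < δ forces both bounds, so |(-5u + 1)/(u - 6) + 44/3| < ϵ.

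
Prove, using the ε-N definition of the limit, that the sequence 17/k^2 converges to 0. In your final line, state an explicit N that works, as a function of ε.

Suppose ε > 0. For k ≥ 1, |17/k^2 − 0| = 17/k^2.
17/k^2 < ε ⇔ k^2 > 17/ε ⇔ k > (17/ε)^{1/2}.
Take N = (17/ε)^{1/2}. Then k > N implies 17/k^2 < ε.

N = (17/ε)^{1/2}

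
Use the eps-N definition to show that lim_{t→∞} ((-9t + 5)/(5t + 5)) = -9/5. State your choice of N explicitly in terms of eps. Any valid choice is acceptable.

Suppose eps > 0. We seek N > 0 such that t > N implies |(-9t + 5)/(5t + 5) + 9/5| < eps.
(-9t + 5)/(5t + 5) + 9/5 = (5(-9t + 5) − (-9)(5t + 5)) / (5(5t + 5)) = 70/(5(5t + 5)).
For t > 0 we have 5t + 5 > 5t, so |(-9t + 5)/(5t + 5) + 9/5| = 70/(5(5t + 5)) < 70/(5·5t) = (14/5)/t.
Thus |(-9t + 5)/(5t + 5) + 9/5| < eps whenever t > (14/5)/eps.
Take N = (14/5)/eps. If t > N then |(-9t + 5)/(5t + 5) + 9/5| < (14/5)/t < eps.

N = (14/5)/eps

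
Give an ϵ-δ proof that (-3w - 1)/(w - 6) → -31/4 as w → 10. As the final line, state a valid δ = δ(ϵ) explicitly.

Suppose ϵ > 0. We want δ > 0 with 0 < |w − 10| < δ ⇒ |(-3w - 1)/(w - 6) + 31/4| < ϵ.
Combining over a common denominator, (-3w - 1)/(w - 6) + 31/4 = [(-3w - 1)·4 − (-31)·(w - 6)] / [4·(w - 6)] = 19(w − 10) / (4(w - 6)).
So |(-3w - 1)/(w - 6) + 31/4| = 19|w − 10| / (4·|w − 6|).
Restrict δ ≤ 2. Then |w − 10| < 2 gives |w − 6| = |(w − 10) + 4| ≥ 4 − 2 = 2.
Hence |(-3w - 1)/(w - 6) + 31/4| < 19|w − 10|/(4·2) = (19/8)|w − 10|, which is < ϵ once |w − 10| < (8/19)ϵ.
Take δ = min(2, (8/19)ϵ). Then 0 < |w − 10| < δ forces both bounds, so |(-3w - 1)/(w - 6) + 31/4| < ϵ.

δ = min(2, (8/19)ϵ)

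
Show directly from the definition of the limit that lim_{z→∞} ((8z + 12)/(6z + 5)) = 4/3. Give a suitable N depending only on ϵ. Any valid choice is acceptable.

N = (8/9)/ϵ

Suppose ϵ > 0. We seek N > 0 such that z > N implies |(8z + 12)/(6z + 5) − (4/3)| < ϵ.
(8z + 12)/(6z + 5) − (4/3) = (6(8z + 12) − 8(6z + 5)) / (6(6z + 5)) = 32/(6(6z + 5)).
For z > 0 we have 6z + 5 > 6z, so |(8z + 12)/(6z + 5) − (4/3)| = 32/(6(6z + 5)) < 32/(6·6z) = (8/9)/z.
Thus |(8z + 12)/(6z + 5) − (4/3)| < ϵ whenever z > (8/9)/ϵ.
Take N = (8/9)/ϵ. If z > N then |(8z + 12)/(6z + 5) − (4/3)| < (8/9)/z < ϵ.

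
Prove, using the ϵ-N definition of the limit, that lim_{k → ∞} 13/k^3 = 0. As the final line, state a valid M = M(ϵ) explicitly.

M = (13/ϵ)^{1/3}

Let ϵ > 0 be given. For k ≥ 1, |13/k^3 − 0| = 13/k^3.
13/k^3 < ϵ ⇔ k^3 > 13/ϵ ⇔ k > (13/ϵ)^{1/3}.
Take M = (13/ϵ)^{1/3}. Then k > M implies 13/k^3 < ϵ.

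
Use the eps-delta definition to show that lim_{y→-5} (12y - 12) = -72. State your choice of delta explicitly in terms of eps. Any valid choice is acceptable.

Let eps > 0 be given. We need delta > 0 so that 0 < |y + 5| < delta implies |(12y - 12) + 72| < eps.
|(12y - 12) + 72| = |12y + 60| = 12|y + 5|.
Thus it suffices that |y + 5| < eps/12.
Take delta = eps/12. If 0 < |y + 5| < delta then |(12y - 12) + 72| = 12|y + 5| < 12·(eps/12) = eps.

delta = eps/12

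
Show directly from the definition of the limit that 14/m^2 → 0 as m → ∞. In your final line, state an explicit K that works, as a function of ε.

K = (14/ε)^{1/2}

Let ε > 0 be given. For m ≥ 1, |14/m^2 − 0| = 14/m^2.
14/m^2 < ε ⇔ m^2 > 14/ε ⇔ m > (14/ε)^{1/2}.
Take K = (14/ε)^{1/2}. Then m > K implies 14/m^2 < ε.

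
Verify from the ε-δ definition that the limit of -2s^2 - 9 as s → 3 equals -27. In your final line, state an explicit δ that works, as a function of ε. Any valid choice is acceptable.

Let ε > 0. We want δ > 0 such that 0 < |s − 3| < δ implies |(-2s^2 - 9) + 27| < ε.
(-2s^2 - 9) + 27 = -2s^2 + 18 = (s − 3)(-2s - 6).
So |(-2s^2 - 9) + 27| = |s − 3|·|-2s - 6|.
Assume first that |s − 3| < 1, so |s| < 4. Then |-2s - 6| ≤ 2·4 + 6 = 14.
Hence |(-2s^2 - 9) + 27| ≤ 14|s − 3| < ε provided |s − 3| < ε/14.
Choosing δ = min(1, ε/14) ensures both conditions, hence |(-2s^2 - 9) + 27| < ε.

δ = min(1, ε/14)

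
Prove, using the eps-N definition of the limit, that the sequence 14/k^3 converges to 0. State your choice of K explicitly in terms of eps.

K = (14/eps)^{1/3}

Let eps > 0. For k ≥ 1, |14/k^3 − 0| = 14/k^3.
14/k^3 < eps ⇔ k^3 > 14/eps ⇔ k > (14/eps)^{1/3}.
Take K = (14/eps)^{1/3}. Then k > K implies 14/k^3 < eps.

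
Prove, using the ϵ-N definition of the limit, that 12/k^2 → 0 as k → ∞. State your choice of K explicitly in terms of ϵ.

Let ϵ > 0 be given. For k ≥ 1, |12/k^2 − 0| = 12/k^2.
12/k^2 < ϵ ⇔ k^2 > 12/ϵ ⇔ k > (12/ϵ)^{1/2}.
Take K = (12/ϵ)^{1/2}. Then k > K implies 12/k^2 < ϵ.

K = (12/ϵ)^{1/2}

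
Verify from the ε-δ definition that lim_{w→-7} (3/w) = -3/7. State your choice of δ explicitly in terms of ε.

δ = min(7/2, (49/6)ε)

Let ε > 0. We seek δ > 0 such that 0 < |w + 7| < δ implies |3/w + 3/7| < ε.
|3/w + 3/7| = 3·|-7 − w|/(7·|w|) = 3|w + 7|/(7|w|).
Require δ ≤ 7/2 so that |w| > 7 − 7/2 = 7/2, hence 7|w| > 49/2.
Then |3/w + 3/7| < 3|w + 7|/(49/2), which is < ε when |w + 7| < (49/6)ε.
Take δ = min(7/2, (49/6)ε). Then 0 < |w + 7| < δ gives both |w + 7| < 7/2 and |w + 7| < (49/6)ε, so |3/w + 3/7| < ε.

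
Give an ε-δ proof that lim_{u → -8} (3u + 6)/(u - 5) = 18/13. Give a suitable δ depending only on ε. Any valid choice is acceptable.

δ = min(13/2, (169/42)ε)

Let ε > 0. We want δ > 0 with 0 < |u + 8| < δ ⇒ |(3u + 6)/(u - 5) − (18/13)| < ε.
Combining over a common denominator, (3u + 6)/(u - 5) − (18/13) = [(3u + 6)·(-13) − (-18)·(u - 5)] / [(-13)·(u - 5)] = -21(u + 8) / ((-13)(u - 5)).
So |(3u + 6)/(u - 5) − (18/13)| = 21|u + 8| / (13·|u − 5|).
Restrict δ ≤ 13/2. Then |u + 8| < 13/2 gives |u − 5| = |(u + 8) + (-13)| ≥ 13 − 13/2 = 13/2.
Hence |(3u + 6)/(u - 5) − (18/13)| < 21|u + 8|/(13·(13/2)) = (42/169)|u + 8|, which is < ε once |u + 8| < (169/42)ε.
Take δ = min(13/2, (169/42)ε). Then 0 < |u + 8| < δ forces both bounds, so |(3u + 6)/(u - 5) − (18/13)| < ε.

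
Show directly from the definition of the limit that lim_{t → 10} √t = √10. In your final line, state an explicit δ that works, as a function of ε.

Suppose ε > 0. We want δ > 0 such that 0 < |t − 10| < δ implies |√t − √10| < ε.
Multiplying by the conjugate, |√t − √10| = |t − 10|/(√t + √10).
Restrict δ ≤ 10 so that |t − 10| < 10 forces t > 0, and then √t + √10 > √10.
Hence |√t − √10| < |t − 10|/√10, which is < ε once |t − 10| < √10·ε.
Take δ = min(10, √10·ε). If 0 < |t − 10| < δ then t > 0 and |√t − √10| < |t − 10|/√10 < ε.

δ = min(10, √10·ε)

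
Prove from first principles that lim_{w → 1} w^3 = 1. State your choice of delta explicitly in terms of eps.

Let eps > 0 be given. We seek delta > 0 with 0 < |w − 1| < delta ⇒ |w^3 − 1| < eps.
Factor: w^3 − 1 = (w − 1)(w^2 + w + 1), so |w^3 − 1| = |w − 1|·|w^2 + w + 1|.
Restrict delta ≤ 1. Then |w − 1| < 1 gives |w| < 2, so by the triangle inequality |w^2 + w + 1| ≤ 2^2 + 2 + 1 = 7.
Hence |w^3 − 1| ≤ 7|w − 1|, which is < eps once |w − 1| < eps/7.
Take delta = min(1, eps/7). If 0 < |w − 1| < delta then both bounds hold and |w^3 − 1| ≤ 7|w − 1| < 7·(eps/7) = eps.

delta = min(1, eps/7)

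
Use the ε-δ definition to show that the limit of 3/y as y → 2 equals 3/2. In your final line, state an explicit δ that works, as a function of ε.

δ = min(1, (2/3)ε)

Suppose ε > 0. We seek δ > 0 such that 0 < |y − 2| < δ implies |3/y − (3/2)| < ε.
|3/y − (3/2)| = 3·|2 − y|/(2·|y|) = 3|y − 2|/(2|y|).
Restrict δ ≤ 1. Then |y − 2| < 1 gives |y| > 1, so 2|y| > 2.
Then |3/y − (3/2)| < 3|y − 2|/2, which is < ε when |y − 2| < (2/3)ε.
Take δ = min(1, (2/3)ε). Then 0 < |y − 2| < δ gives both |y − 2| < 1 and |y − 2| < (2/3)ε, so |3/y − (3/2)| < ε.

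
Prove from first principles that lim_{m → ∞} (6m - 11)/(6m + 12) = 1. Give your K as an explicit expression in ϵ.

K = (23/6)/ϵ

Suppose ϵ > 0. For m ≥ 1, |(6m - 11)/(6m + 12) − 1| = |-138|/(6(6m + 12)) = 138/(6(6m + 12)).
Since 6m + 12 ≥ 6m for m ≥ 1, this is ≤ 138/(6·6m) = (23/6)/m.
So |(6m - 11)/(6m + 12) − 1| < ϵ whenever m > (23/6)/ϵ.
Take K = (23/6)/ϵ. If m > K then |(6m - 11)/(6m + 12) − 1| ≤ (23/6)/m < ϵ.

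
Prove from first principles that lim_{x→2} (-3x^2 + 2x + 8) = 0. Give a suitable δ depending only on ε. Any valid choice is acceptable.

Let ε > 0. We want δ > 0 such that 0 < |x − 2| < δ implies |(-3x^2 + 2x + 8)| < ε.
(-3x^2 + 2x + 8) = -3x^2 + 2x + 8 = (x − 2)(-3x - 4).
So |(-3x^2 + 2x + 8)| = |x − 2|·|-3x - 4|.
Require δ ≤ 1. Then |x − 2| < 1 gives |x| < 3, and by the triangle inequality |-3x - 4| ≤ 3·3 + 4 = 13.
Hence |(-3x^2 + 2x + 8)| ≤ 13|x − 2| < ε provided |x − 2| < ε/13.
Choosing δ = min(1, ε/13) ensures both conditions, hence |(-3x^2 + 2x + 8)| < ε.

δ = min(1, ε/13)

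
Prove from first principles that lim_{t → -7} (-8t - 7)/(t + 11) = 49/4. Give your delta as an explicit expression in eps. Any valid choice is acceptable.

Suppose eps > 0. We want delta > 0 with 0 < |t + 7| < delta ⇒ |(-8t - 7)/(t + 11) − (49/4)| < eps.
Combining over a common denominator, (-8t - 7)/(t + 11) − (49/4) = [(-8t - 7)·4 − 49·(t + 11)] / [4·(t + 11)] = -81(t + 7) / (4(t + 11)).
So |(-8t - 7)/(t + 11) − (49/4)| = 81|t + 7| / (4·|t + 11|).
Restrict delta ≤ 2. Then |t + 7| < 2 gives |t + 11| = |(t + 7) + 4| ≥ 4 − 2 = 2.
Hence |(-8t - 7)/(t + 11) − (49/4)| < 81|t + 7|/(4·2) = (81/8)|t + 7|, which is < eps once |t + 7| < (8/81)eps.
Take delta = min(2, (8/81)eps). Then 0 < |t + 7| < delta forces both bounds, so |(-8t - 7)/(t + 11) − (49/4)| < eps.

delta = min(2, (8/81)eps)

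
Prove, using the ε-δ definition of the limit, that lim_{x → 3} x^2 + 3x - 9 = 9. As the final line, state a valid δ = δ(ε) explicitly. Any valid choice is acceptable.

δ = min(1, ε/10)

Fix ε > 0. We want δ > 0 such that 0 < |x − 3| < δ implies |(x^2 + 3x - 9) − 9| < ε.
(x^2 + 3x - 9) − 9 = x^2 + 3x - 18 = (x − 3)(x + 6).
So |(x^2 + 3x - 9) − 9| = |x − 3|·|x + 6|.
Require δ ≤ 1. Then |x − 3| < 1 gives |x| < 4, and by the triangle inequality |x + 6| ≤ 4 + 6 = 10.
Hence |(x^2 + 3x - 9) − 9| ≤ 10|x − 3| < ε provided |x − 3| < ε/10.
Choosing δ = min(1, ε/10) ensures both conditions, hence |(x^2 + 3x - 9) − 9| < ε.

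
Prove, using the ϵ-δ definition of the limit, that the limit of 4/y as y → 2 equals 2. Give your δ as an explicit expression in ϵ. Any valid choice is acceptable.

δ = min(1, (1/2)ϵ)

Suppose ϵ > 0. We seek δ > 0 such that 0 < |y − 2| < δ implies |4/y − 2| < ϵ.
|4/y − 2| = 4·|2 − y|/(2·|y|) = 4|y − 2|/(2|y|).
Require δ ≤ 1 so that |y| > 2 − 1 = 1, hence 2|y| > 2.
Then |4/y − 2| < 4|y − 2|/2, which is < ϵ when |y − 2| < (1/2)ϵ.
Take δ = min(1, (1/2)ϵ). Then 0 < |y − 2| < δ gives both |y − 2| < 1 and |y − 2| < (1/2)ϵ, so |4/y − 2| < ϵ.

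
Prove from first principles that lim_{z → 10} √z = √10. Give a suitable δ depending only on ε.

δ = min(10, √10·ε)

Let ε > 0. We want δ > 0 such that 0 < |z − 10| < δ implies |√z − √10| < ε.
Multiplying by the conjugate, |√z − √10| = |z − 10|/(√z + √10).
Restrict δ ≤ 10 so that |z − 10| < 10 forces z > 0, and then √z + √10 > √10.
Hence |√z − √10| < |z − 10|/√10, which is < ε once |z − 10| < √10·ε.
Take δ = min(10, √10·ε). If 0 < |z − 10| < δ then z > 0 and |√z − √10| < |z − 10|/√10 < ε.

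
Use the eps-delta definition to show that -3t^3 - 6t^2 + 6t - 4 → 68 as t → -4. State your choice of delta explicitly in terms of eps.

Let eps > 0. We want delta > 0 such that 0 < |t + 4| < delta implies |(-3t^3 - 6t^2 + 6t - 4) − 68| < eps.
(-3t^3 - 6t^2 + 6t - 4) − 68 = -3t^3 - 6t^2 + 6t - 72 = (t + 4)(-3t^2 + 6t - 18).
So |(-3t^3 - 6t^2 + 6t - 4) − 68| = |t + 4|·|-3t^2 + 6t - 18|.
Require delta ≤ 2. Then |t + 4| < 2 gives |t| < 6, and by the triangle inequality |-3t^2 + 6t - 18| ≤ 3·6^2 + 6·6 + 18 = 162.
Hence |(-3t^3 - 6t^2 + 6t - 4) − 68| ≤ 162|t + 4| < eps provided |t + 4| < eps/162.
Take delta = min(2, eps/162). Then 0 < |t + 4| < delta gives both |t + 4| < 2 and |t + 4| < eps/162, so |(-3t^3 - 6t^2 + 6t - 4) − 68| < eps.

delta = min(2, eps/162)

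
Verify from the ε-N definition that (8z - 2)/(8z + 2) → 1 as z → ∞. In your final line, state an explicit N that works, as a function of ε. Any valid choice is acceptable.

N = (1/2)/ε

Let ε > 0 be given. We seek N > 0 such that z > N implies |(8z - 2)/(8z + 2) − 1| < ε.
(8z - 2)/(8z + 2) − 1 = (8(8z - 2) − 8(8z + 2)) / (8(8z + 2)) = -32/(8(8z + 2)).
For z > 0 we have 8z + 2 > 8z, so |(8z - 2)/(8z + 2) − 1| = 32/(8(8z + 2)) < 32/(8·8z) = (1/2)/z.
Thus |(8z - 2)/(8z + 2) − 1| < ε whenever z > (1/2)/ε.
Take N = (1/2)/ε. If z > N then |(8z - 2)/(8z + 2) − 1| < (1/2)/z < ε.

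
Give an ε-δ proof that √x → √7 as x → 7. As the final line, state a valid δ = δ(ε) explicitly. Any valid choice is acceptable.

δ = min(7, √7·ε)

Let ε > 0. We want δ > 0 such that 0 < |x − 7| < δ implies |√x − √7| < ε.
Rationalise: √x − √7 = (x − 7)/(√x + √7), so |√x − √7| = |x − 7|/(√x + √7).
Restrict δ ≤ 7 so that |x − 7| < 7 forces x > 0, and then √x + √7 > √7.
Hence |√x − √7| < |x − 7|/√7, which is < ε once |x − 7| < √7·ε.
Take δ = min(7, √7·ε). If 0 < |x − 7| < δ then x > 0 and |√x − √7| < |x − 7|/√7 < ε.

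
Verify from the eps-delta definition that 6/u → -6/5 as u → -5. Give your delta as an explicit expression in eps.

delta = min(5/2, (25/12)eps)

Let eps > 0. We seek delta > 0 such that 0 < |u + 5| < delta implies |6/u + 6/5| < eps.
|6/u + 6/5| = 6·|-5 − u|/(5·|u|) = 6|u + 5|/(5|u|).
Restrict delta ≤ 5/2. Then |u + 5| < 5/2 gives |u| > 5/2, so 5|u| > 25/2.
Then |6/u + 6/5| < 6|u + 5|/(25/2), which is < eps when |u + 5| < (25/12)eps.
Take delta = min(5/2, (25/12)eps). Then 0 < |u + 5| < delta gives both |u + 5| < 5/2 and |u + 5| < (25/12)eps, so |6/u + 6/5| < eps.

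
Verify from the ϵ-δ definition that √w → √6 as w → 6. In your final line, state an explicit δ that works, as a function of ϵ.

δ = min(6, √6·ϵ)

Suppose ϵ > 0. We want δ > 0 such that 0 < |w − 6| < δ implies |√w − √6| < ϵ.
Multiplying by the conjugate, |√w − √6| = |w − 6|/(√w + √6).
Restrict δ ≤ 6 so that |w − 6| < 6 forces w > 0, and then √w + √6 > √6.
Hence |√w − √6| < |w − 6|/√6, which is < ϵ once |w − 6| < √6·ϵ.
Take δ = min(6, √6·ϵ). If 0 < |w − 6| < δ then w > 0 and |√w − √6| < |w − 6|/√6 < ϵ.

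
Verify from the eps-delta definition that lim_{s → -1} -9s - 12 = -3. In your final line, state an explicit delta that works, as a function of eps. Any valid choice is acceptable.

delta = eps/9

Fix eps > 0. We need delta > 0 so that 0 < |s + 1| < delta implies |(-9s - 12) + 3| < eps.
Since (-9s - 12) + 3 = -9(s + 1), we have |(-9s - 12) + 3| = 9|s + 1|.
Thus it suffices that |s + 1| < eps/9.
Take delta = eps/9. If 0 < |s + 1| < delta then |(-9s - 12) + 3| = 9|s + 1| < 9·(eps/9) = eps.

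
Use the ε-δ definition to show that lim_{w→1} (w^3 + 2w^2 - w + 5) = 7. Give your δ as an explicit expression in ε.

δ = min(1, ε/12)

Suppose ε > 0. We want δ > 0 such that 0 < |w − 1| < δ implies |(w^3 + 2w^2 - w + 5) − 7| < ε.
(w^3 + 2w^2 - w + 5) − 7 = w^3 + 2w^2 - w - 2 = (w − 1)(w^2 + 3w + 2).
So |(w^3 + 2w^2 - w + 5) − 7| = |w − 1|·|w^2 + 3w + 2|.
Assume first that |w − 1| < 1, so |w| < 2. Then |w^2 + 3w + 2| ≤ 2^2 + 3·2 + 2 = 12.
Hence |(w^3 + 2w^2 - w + 5) − 7| ≤ 12|w − 1| < ε provided |w − 1| < ε/12.
Take δ = min(1, ε/12). Then 0 < |w − 1| < δ gives both |w − 1| < 1 and |w − 1| < ε/12, so |(w^3 + 2w^2 - w + 5) − 7| < ε.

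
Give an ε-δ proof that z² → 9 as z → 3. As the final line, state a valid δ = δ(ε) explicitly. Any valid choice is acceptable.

δ = min(1, ε/7)

Suppose ε > 0. We seek δ > 0 with 0 < |z − 3| < δ ⇒ |z² − 9| < ε.
Factor: z² − 9 = (z − 3)(z + 3), so |z² − 9| = |z − 3|·|z + 3|.
Restrict δ ≤ 1. Then |z − 3| < 1 gives |z| < 4, so by the triangle inequality |z + 3| ≤ 4 + 3 = 7.
Hence |z² − 9| ≤ 7|z − 3|, which is < ε once |z − 3| < ε/7.
Take δ = min(1, ε/7). If 0 < |z − 3| < δ then both bounds hold and |z² − 9| ≤ 7|z − 3| < 7·(ε/7) = ε.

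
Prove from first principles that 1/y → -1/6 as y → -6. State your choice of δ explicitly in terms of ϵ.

Fix ϵ > 0. We seek δ > 0 such that 0 < |y + 6| < δ implies |1/y + 1/6| < ϵ.
|1/y + 1/6| = |-6 − y|/(6·|y|) = |y + 6|/(6|y|).
Restrict δ ≤ 3. Then |y + 6| < 3 gives |y| > 3, so 6|y| > 18.
Then |1/y + 1/6| < |y + 6|/18, which is < ϵ when |y + 6| < 18ϵ.
Take δ = min(3, 18ϵ). Then 0 < |y + 6| < δ gives both |y + 6| < 3 and |y + 6| < 18ϵ, so |1/y + 1/6| < ϵ.

δ = min(3, 18ϵ)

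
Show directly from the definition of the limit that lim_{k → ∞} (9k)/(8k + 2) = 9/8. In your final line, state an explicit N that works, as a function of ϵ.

N = (9/32)/ϵ

Let ϵ > 0. For k ≥ 1, |(9k)/(8k + 2) − (9/8)| = |-18|/(8(8k + 2)) = 18/(8(8k + 2)).
Since 8k + 2 ≥ 8k for k ≥ 1, this is ≤ 18/(8·8k) = (9/32)/k.
So |(9k)/(8k + 2) − (9/8)| < ϵ whenever k > (9/32)/ϵ.
Take N = (9/32)/ϵ. If k > N then |(9k)/(8k + 2) − (9/8)| ≤ (9/32)/k < ϵ.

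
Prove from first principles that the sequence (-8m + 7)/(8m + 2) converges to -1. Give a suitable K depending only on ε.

Fix ε > 0. For m ≥ 1, |(-8m + 7)/(8m + 2) + 1| = |72|/(8(8m + 2)) = 72/(8(8m + 2)).
Since 8m + 2 ≥ 8m for m ≥ 1, this is ≤ 72/(8·8m) = (9/8)/m.
So |(-8m + 7)/(8m + 2) + 1| < ε whenever m > (9/8)/ε.
Take K = (9/8)/ε. If m > K then |(-8m + 7)/(8m + 2) + 1| ≤ (9/8)/m < ε.

K = (9/8)/ε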